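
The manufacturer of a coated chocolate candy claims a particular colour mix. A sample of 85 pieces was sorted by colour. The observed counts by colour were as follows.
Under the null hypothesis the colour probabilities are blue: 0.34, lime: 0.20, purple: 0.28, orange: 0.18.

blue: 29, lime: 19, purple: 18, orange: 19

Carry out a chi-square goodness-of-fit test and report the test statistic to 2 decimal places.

Expected counts E_i = n·p_i: 85×0.34 = 28.9, 85×0.20 = 17, 85×0.28 = 23.8, 85×0.18 = 15.3.
cat         O        E   (O−E)²/E
blue       29     28.9      0.000
lime       19       17      0.235
purple     18     23.8      1.413
orange     19     15.3      0.895
Sum = 2.54

2.54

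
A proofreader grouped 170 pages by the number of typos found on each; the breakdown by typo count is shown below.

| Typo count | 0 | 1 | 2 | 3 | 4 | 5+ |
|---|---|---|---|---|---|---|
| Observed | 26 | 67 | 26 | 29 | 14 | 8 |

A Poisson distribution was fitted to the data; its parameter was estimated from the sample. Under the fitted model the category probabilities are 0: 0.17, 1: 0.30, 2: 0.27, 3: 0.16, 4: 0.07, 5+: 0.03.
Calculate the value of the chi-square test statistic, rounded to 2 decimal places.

16.08

Expected counts E_i = n·p_i: 170×0.17 = 28.9, 170×0.30 = 51, 170×0.27 = 45.9, 170×0.16 = 27.2, 170×0.07 = 11.9, 170×0.03 = 5.1.
0: (26 − 28.9)²/28.9 = 8.41/28.9 = 0.291
1: (67 − 51)²/51 = 256/51 = 5.020
2: (26 − 45.9)²/45.9 = 396.01/45.9 = 8.628
3: (29 − 27.2)²/27.2 = 3.24/27.2 = 0.119
4: (14 − 11.9)²/11.9 = 4.41/11.9 = 0.371
5+: (8 − 5.1)²/5.1 = 8.41/5.1 = 1.649
Sum = 16.08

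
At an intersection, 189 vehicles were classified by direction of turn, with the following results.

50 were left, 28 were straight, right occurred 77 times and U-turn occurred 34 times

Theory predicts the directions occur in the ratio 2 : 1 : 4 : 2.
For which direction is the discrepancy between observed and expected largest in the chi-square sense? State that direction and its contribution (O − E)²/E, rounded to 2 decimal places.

straight, 2.33

Ratio total = 9. Expected counts: 189×2/9 = 42, 189×1/9 = 21, 189×4/9 = 84, 189×2/9 = 42.
χ² = (50−42)²/42 + (28−21)²/21 + (77−84)²/84 + (34−42)²/42
   = 1.524 + 2.333 + 0.583 + 1.524
The largest term is for straight: 2.33.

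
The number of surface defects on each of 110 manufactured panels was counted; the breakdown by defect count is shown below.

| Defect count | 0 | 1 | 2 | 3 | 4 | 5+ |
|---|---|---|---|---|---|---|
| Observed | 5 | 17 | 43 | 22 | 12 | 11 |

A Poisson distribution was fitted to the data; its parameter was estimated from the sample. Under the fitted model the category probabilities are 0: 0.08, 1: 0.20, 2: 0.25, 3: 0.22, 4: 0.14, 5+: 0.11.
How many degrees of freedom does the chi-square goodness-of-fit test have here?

There are k = 6 categories and 1 parameter estimated from the data, so df = 6 − 1 − 1 = 4.

4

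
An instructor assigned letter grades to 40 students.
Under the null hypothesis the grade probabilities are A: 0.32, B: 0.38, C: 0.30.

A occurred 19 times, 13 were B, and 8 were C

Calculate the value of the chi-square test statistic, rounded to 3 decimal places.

4.655

Expected counts E_i = n·p_i: 40×0.32 = 12.8, 40×0.38 = 15.2, 40×0.30 = 12.
χ² = (19−12.8)²/12.8 + (13−15.2)²/15.2 + (8−12)²/12
   = 3.0031 + 0.3184 + 1.3333
Sum = 4.655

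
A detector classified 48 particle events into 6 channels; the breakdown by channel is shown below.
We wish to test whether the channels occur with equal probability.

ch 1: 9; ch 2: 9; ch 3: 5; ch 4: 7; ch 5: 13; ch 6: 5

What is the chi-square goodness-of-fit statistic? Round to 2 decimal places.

5.75

Under H₀ each category has probability 1/6, so each expected count is 48/6 = 8.
ch 1: (9 − 8)²/8 = 1/8 = 0.125
ch 2: (9 − 8)²/8 = 1/8 = 0.125
ch 3: (5 − 8)²/8 = 9/8 = 1.125
ch 4: (7 − 8)²/8 = 1/8 = 0.125
ch 5: (13 − 8)²/8 = 25/8 = 3.125
ch 6: (5 − 8)²/8 = 9/8 = 1.125
Sum = 5.75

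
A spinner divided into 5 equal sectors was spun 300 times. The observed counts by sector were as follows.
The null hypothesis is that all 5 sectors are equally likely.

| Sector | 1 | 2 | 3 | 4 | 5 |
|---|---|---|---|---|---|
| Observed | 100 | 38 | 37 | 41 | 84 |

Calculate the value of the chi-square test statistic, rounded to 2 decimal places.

59.17

Expected count for each of the 5 categories: 300/5 = 60.
1: (100 − 60)²/60 = 1600/60 = 26.667
2: (38 − 60)²/60 = 484/60 = 8.067
3: (37 − 60)²/60 = 529/60 = 8.817
4: (41 − 60)²/60 = 361/60 = 6.017
5: (84 − 60)²/60 = 576/60 = 9.600
Sum = 59.17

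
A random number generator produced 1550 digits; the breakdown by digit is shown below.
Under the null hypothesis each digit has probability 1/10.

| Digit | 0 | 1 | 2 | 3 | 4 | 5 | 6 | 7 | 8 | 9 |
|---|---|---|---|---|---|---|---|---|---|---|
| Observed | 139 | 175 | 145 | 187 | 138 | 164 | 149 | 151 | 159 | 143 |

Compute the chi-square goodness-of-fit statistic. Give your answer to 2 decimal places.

15.24

Under H₀ each category has probability 1/10, so each expected count is 1550/10 = 155.
χ² = (139−155)²/155 + (175−155)²/155 + (145−155)²/155 + (187−155)²/155 + (138−155)²/155 + (164−155)²/155 + (149−155)²/155 + (151−155)²/155 + (159−155)²/155 + (143−155)²/155
   = 1.652 + 2.581 + 0.645 + 6.606 + 1.865 + 0.523 + 0.232 + 0.103 + 0.103 + 0.929
Sum = 15.24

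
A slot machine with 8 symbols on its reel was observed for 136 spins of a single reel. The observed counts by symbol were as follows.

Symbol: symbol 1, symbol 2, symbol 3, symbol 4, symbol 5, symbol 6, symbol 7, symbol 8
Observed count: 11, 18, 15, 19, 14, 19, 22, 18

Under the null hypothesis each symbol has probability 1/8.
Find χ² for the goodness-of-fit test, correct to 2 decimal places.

Expected count for each of the 8 categories: 136/8 = 17.
χ² = (11−17)²/17 + (18−17)²/17 + (15−17)²/17 + (19−17)²/17 + (14−17)²/17 + (19−17)²/17 + (22−17)²/17 + (18−17)²/17
   = 2.118 + 0.059 + 0.235 + 0.235 + 0.529 + 0.235 + 1.471 + 0.059
Sum = 4.94

4.94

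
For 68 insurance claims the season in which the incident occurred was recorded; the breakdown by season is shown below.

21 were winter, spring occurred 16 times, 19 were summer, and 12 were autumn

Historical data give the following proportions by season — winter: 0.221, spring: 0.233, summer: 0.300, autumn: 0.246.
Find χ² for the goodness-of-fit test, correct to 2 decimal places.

Expected counts E_i = n·p_i: 68×0.221 = 15.028, 68×0.233 = 15.844, 68×0.300 = 20.4, 68×0.246 = 16.728.
winter: (21 − 15.028)²/15.028 = 35.664784/15.028 = 2.373
spring: (16 − 15.844)²/15.844 = 0.024336/15.844 = 0.002
summer: (19 − 20.4)²/20.4 = 1.96/20.4 = 0.096
autumn: (12 − 16.728)²/16.728 = 22.353984/16.728 = 1.336
Sum = 3.81

3.81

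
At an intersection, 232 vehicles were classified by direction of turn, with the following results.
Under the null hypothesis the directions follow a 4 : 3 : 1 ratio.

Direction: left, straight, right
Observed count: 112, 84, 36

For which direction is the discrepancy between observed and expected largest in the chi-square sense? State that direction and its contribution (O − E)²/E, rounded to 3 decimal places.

right, 1.690

Ratio total = 8. Expected counts: 232×4/8 = 116, 232×3/8 = 87, 232×1/8 = 29.
χ² = (112−116)²/116 + (84−87)²/87 + (36−29)²/29
   = 0.1379 + 0.1034 + 1.6897
The largest term is for right: 1.690.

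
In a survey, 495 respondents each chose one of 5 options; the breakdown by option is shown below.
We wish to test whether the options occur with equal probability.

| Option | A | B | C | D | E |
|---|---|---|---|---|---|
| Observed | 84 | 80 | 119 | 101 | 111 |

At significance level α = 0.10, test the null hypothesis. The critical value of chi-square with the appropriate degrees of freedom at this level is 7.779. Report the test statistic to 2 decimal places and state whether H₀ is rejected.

Expected count for each of the 5 categories: 495/5 = 99.
A: (84 − 99)²/99 = 225/99 = 2.273
B: (80 − 99)²/99 = 361/99 = 3.646
C: (119 − 99)²/99 = 400/99 = 4.040
D: (101 − 99)²/99 = 4/99 = 0.040
E: (111 − 99)²/99 = 144/99 = 1.455
Sum = 11.45
df = 4. Since 11.45 > 7.779, we reject H₀.

11.45; reject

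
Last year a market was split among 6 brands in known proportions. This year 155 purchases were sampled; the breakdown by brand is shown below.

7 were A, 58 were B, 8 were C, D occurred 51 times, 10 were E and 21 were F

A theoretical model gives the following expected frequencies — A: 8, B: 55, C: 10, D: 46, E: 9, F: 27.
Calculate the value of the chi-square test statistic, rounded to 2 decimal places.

2.68

cat         O        E   (O−E)²/E
A           7        8      0.125
B          58       55      0.164
C           8       10      0.400
D          51       46      0.543
E          10        9      0.111
F          21       27      1.333
Sum = 2.68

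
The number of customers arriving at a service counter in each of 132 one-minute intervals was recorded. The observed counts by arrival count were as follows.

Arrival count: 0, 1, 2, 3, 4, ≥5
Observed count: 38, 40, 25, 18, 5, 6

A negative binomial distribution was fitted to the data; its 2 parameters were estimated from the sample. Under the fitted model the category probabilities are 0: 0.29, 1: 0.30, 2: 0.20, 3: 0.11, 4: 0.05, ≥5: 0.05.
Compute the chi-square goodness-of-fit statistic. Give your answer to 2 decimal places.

1.36

Expected counts E_i = n·p_i: 132×0.29 = 38.28, 132×0.30 = 39.6, 132×0.20 = 26.4, 132×0.11 = 14.52, 132×0.05 = 6.6, 132×0.05 = 6.6.
χ² = (38−38.28)²/38.28 + (40−39.6)²/39.6 + (25−26.4)²/26.4 + (18−14.52)²/14.52 + (5−6.6)²/6.6 + (6−6.6)²/6.6
   = 0.002 + 0.004 + 0.074 + 0.834 + 0.388 + 0.055
Sum = 1.36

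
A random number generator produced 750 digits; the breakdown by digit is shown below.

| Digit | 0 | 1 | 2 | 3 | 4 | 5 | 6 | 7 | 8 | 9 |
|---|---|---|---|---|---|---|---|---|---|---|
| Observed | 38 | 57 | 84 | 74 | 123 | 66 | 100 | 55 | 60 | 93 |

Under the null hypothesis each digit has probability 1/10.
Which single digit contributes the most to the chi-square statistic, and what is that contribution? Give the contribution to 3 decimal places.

Under H₀ each category has probability 1/10, so each expected count is 750/10 = 75.
0: (38 − 75)²/75 = 1369/75 = 18.2533
1: (57 − 75)²/75 = 324/75 = 4.3200
2: (84 − 75)²/75 = 81/75 = 1.0800
3: (74 − 75)²/75 = 1/75 = 0.0133
4: (123 − 75)²/75 = 2304/75 = 30.7200
5: (66 − 75)²/75 = 81/75 = 1.0800
6: (100 − 75)²/75 = 625/75 = 8.3333
7: (55 − 75)²/75 = 400/75 = 5.3333
8: (60 − 75)²/75 = 225/75 = 3.0000
9: (93 − 75)²/75 = 324/75 = 4.3200
The largest term is for 4: 30.720.

4, 30.720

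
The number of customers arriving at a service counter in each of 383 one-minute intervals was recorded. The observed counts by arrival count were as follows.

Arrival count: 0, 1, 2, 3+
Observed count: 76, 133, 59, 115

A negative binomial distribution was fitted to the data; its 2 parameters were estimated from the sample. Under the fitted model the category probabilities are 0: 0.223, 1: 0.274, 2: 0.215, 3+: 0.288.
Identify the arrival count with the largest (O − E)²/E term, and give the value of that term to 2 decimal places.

1, 7.50

Expected counts E_i = n·p_i: 383×0.223 = 85.409, 383×0.274 = 104.942, 383×0.215 = 82.345, 383×0.288 = 110.304.
χ² = (76−85.409)²/85.409 + (133−104.942)²/104.942 + (59−82.345)²/82.345 + (115−110.304)²/110.304
   = 1.037 + 7.502 + 6.618 + 0.200
The largest term is for 1: 7.50.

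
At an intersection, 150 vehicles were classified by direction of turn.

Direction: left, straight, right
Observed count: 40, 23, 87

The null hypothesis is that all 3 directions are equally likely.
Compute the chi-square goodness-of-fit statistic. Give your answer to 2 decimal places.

Expected count for each of the 3 categories: 150/3 = 50.
left: (40 − 50)²/50 = 100/50 = 2.000
straight: (23 − 50)²/50 = 729/50 = 14.580
right: (87 − 50)²/50 = 1369/50 = 27.380
Sum = 43.96

43.96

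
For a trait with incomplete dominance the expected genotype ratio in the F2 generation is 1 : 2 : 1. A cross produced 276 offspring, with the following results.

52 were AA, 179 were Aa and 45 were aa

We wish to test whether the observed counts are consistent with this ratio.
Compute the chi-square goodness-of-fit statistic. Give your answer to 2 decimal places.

Ratio total = 4. Expected counts: 276×1/4 = 69, 276×2/4 = 138, 276×1/4 = 69.
cat         O        E   (O−E)²/E
AA         52       69      4.188
Aa        179      138     12.181
aa         45       69      8.348
Sum = 24.72

24.72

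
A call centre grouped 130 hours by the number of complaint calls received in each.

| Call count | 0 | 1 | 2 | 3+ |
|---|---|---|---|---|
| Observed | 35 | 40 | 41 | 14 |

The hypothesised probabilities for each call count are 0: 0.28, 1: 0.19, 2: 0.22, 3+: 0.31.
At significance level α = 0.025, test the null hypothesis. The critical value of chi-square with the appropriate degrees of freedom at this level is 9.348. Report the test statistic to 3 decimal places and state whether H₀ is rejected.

32.071; reject

Expected counts E_i = n·p_i: 130×0.28 = 36.4, 130×0.19 = 24.7, 130×0.22 = 28.6, 130×0.31 = 40.3.
cat         O        E   (O−E)²/E
0          35     36.4     0.0538
1          40     24.7     9.4773
2          41     28.6     5.3762
3+         14     40.3    17.1635
Sum = 32.071
df = 3. Since 32.071 > 9.348, we reject H₀.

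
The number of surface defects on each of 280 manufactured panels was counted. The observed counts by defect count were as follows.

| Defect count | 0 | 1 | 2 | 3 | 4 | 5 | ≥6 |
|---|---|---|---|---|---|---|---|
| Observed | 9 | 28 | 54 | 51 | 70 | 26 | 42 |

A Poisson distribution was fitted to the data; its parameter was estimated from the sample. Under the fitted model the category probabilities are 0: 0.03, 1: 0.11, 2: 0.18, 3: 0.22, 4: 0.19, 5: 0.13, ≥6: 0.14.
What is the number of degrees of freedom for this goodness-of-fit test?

There are k = 7 categories and 1 parameter estimated from the data, so df = 7 − 1 − 1 = 5.

5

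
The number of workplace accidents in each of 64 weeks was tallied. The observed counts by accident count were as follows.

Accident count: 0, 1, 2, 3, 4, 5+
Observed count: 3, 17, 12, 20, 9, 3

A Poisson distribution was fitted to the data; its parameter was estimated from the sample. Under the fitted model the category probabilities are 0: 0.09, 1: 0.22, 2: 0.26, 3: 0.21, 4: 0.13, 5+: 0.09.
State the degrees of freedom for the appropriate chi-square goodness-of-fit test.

4

There are k = 6 categories and 1 parameter estimated from the data, so df = 6 − 1 − 1 = 4.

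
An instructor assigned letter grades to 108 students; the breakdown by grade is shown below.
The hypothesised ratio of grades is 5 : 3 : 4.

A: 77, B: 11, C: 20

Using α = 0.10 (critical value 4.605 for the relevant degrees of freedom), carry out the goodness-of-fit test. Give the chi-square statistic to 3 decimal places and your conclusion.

39.348; reject

Ratio total = 12. Expected counts: 108×5/12 = 45, 108×3/12 = 27, 108×4/12 = 36.
cat         O        E   (O−E)²/E
A          77       45    22.7556
B          11       27     9.4815
C          20       36     7.1111
Sum = 39.348
df = 2. Since 39.348 > 4.605, we reject H₀.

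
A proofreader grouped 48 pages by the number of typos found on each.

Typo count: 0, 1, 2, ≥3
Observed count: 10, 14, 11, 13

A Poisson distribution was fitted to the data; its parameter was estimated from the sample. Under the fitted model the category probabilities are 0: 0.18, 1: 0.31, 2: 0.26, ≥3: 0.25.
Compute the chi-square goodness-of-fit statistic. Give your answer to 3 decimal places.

Expected counts E_i = n·p_i: 48×0.18 = 8.64, 48×0.31 = 14.88, 48×0.26 = 12.48, 48×0.25 = 12.
χ² = (10−8.64)²/8.64 + (14−14.88)²/14.88 + (11−12.48)²/12.48 + (13−12)²/12
   = 0.2141 + 0.0520 + 0.1755 + 0.0833
Sum = 0.525

0.525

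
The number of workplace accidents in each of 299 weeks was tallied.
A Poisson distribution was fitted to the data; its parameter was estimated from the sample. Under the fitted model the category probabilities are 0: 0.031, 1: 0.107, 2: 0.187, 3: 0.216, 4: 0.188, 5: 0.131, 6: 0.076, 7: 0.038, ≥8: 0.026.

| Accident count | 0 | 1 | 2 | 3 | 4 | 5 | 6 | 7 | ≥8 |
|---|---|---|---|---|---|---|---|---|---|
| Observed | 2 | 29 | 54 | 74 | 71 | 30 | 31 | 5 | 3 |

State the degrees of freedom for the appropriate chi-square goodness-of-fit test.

There are k = 9 categories and 1 parameter estimated from the data, so df = 9 − 1 − 1 = 7.

7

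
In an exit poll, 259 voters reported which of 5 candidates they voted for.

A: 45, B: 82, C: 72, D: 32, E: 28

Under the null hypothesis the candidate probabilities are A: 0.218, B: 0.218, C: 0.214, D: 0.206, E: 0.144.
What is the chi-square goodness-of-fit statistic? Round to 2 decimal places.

Expected counts E_i = n·p_i: 259×0.218 = 56.462, 259×0.218 = 56.462, 259×0.214 = 55.426, 259×0.206 = 53.354, 259×0.144 = 37.296.
A: (45 − 56.462)²/56.462 = 131.377444/56.462 = 2.327
B: (82 − 56.462)²/56.462 = 652.189444/56.462 = 11.551
C: (72 − 55.426)²/55.426 = 274.697476/55.426 = 4.956
D: (32 − 53.354)²/53.354 = 455.993316/53.354 = 8.547
E: (28 − 37.296)²/37.296 = 86.415616/37.296 = 2.317
Sum = 29.70

29.70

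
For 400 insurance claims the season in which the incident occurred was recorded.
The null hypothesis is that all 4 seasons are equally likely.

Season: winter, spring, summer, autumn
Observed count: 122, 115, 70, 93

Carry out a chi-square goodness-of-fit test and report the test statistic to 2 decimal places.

Expected count for each of the 4 categories: 400/4 = 100.
χ² = (122−100)²/100 + (115−100)²/100 + (70−100)²/100 + (93−100)²/100
   = 4.840 + 2.250 + 9.000 + 0.490
Sum = 16.58

16.58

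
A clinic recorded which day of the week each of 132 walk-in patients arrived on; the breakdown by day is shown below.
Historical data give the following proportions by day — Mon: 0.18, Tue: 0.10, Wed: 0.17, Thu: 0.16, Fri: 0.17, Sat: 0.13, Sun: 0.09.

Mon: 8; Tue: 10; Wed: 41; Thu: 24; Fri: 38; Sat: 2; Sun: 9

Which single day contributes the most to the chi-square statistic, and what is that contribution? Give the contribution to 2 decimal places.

Wed, 15.35

Expected counts E_i = n·p_i: 132×0.18 = 23.76, 132×0.10 = 13.2, 132×0.17 = 22.44, 132×0.16 = 21.12, 132×0.17 = 22.44, 132×0.13 = 17.16, 132×0.09 = 11.88.
Mon: (8 − 23.76)²/23.76 = 248.3776/23.76 = 10.454
Tue: (10 − 13.2)²/13.2 = 10.24/13.2 = 0.776
Wed: (41 − 22.44)²/22.44 = 344.4736/22.44 = 15.351
Thu: (24 − 21.12)²/21.12 = 8.2944/21.12 = 0.393
Fri: (38 − 22.44)²/22.44 = 242.1136/22.44 = 10.789
Sat: (2 − 17.16)²/17.16 = 229.8256/17.16 = 13.393
Sun: (9 − 11.88)²/11.88 = 8.2944/11.88 = 0.698
The largest term is for Wed: 15.35.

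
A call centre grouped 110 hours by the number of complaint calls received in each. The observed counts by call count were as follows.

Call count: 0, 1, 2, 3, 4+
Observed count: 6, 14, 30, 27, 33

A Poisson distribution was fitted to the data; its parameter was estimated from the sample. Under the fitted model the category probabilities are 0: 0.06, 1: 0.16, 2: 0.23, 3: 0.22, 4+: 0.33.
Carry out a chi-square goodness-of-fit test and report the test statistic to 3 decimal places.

2.288

Expected counts E_i = n·p_i: 110×0.06 = 6.6, 110×0.16 = 17.6, 110×0.23 = 25.3, 110×0.22 = 24.2, 110×0.33 = 36.3.
0: (6 − 6.6)²/6.6 = 0.36/6.6 = 0.0545
1: (14 − 17.6)²/17.6 = 12.96/17.6 = 0.7364
2: (30 − 25.3)²/25.3 = 22.09/25.3 = 0.8731
3: (27 − 24.2)²/24.2 = 7.84/24.2 = 0.3240
4+: (33 − 36.3)²/36.3 = 10.89/36.3 = 0.3000
Sum = 2.288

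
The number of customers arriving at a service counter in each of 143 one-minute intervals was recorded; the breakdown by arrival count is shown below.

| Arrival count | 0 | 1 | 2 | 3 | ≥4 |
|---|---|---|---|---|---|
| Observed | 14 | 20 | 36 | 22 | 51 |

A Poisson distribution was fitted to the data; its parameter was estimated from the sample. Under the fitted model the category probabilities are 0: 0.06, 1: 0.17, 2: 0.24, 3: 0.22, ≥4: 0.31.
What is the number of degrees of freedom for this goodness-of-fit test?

There are k = 5 categories and 1 parameter estimated from the data, so df = 5 − 1 − 1 = 3.

3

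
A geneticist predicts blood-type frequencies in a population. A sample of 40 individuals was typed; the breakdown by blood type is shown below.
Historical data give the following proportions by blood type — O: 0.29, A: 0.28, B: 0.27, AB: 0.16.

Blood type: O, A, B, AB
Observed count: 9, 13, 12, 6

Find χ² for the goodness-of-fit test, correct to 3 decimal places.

1.030

Expected counts E_i = n·p_i: 40×0.29 = 11.6, 40×0.28 = 11.2, 40×0.27 = 10.8, 40×0.16 = 6.4.
χ² = (9−11.6)²/11.6 + (13−11.2)²/11.2 + (12−10.8)²/10.8 + (6−6.4)²/6.4
   = 0.5828 + 0.2893 + 0.1333 + 0.0250
Sum = 1.030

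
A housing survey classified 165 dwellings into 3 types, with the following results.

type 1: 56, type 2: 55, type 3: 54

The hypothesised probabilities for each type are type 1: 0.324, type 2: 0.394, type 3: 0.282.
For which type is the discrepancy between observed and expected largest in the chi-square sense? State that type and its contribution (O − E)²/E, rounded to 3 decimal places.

type 2, 1.541

Expected counts E_i = n·p_i: 165×0.324 = 53.46, 165×0.394 = 65.01, 165×0.282 = 46.53.
cat         O        E   (O−E)²/E
type 1     56    53.46     0.1207
type 2     55    65.01     1.5413
type 3     54    46.53     1.1992
The largest term is for type 2: 1.541.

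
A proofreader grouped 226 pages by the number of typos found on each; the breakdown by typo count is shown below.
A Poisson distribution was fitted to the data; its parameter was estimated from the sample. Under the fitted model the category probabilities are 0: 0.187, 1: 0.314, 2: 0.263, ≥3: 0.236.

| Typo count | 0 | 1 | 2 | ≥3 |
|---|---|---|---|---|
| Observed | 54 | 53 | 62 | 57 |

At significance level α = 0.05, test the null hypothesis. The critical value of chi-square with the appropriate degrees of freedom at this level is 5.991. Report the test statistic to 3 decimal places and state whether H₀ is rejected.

Expected counts E_i = n·p_i: 226×0.187 = 42.262, 226×0.314 = 70.964, 226×0.263 = 59.438, 226×0.236 = 53.336.
χ² = (54−42.262)²/42.262 + (53−70.964)²/70.964 + (62−59.438)²/59.438 + (57−53.336)²/53.336
   = 3.2602 + 4.5475 + 0.1104 + 0.2517
Sum = 8.170
df = 2. Since 8.170 > 5.991, we reject H₀.

8.170; reject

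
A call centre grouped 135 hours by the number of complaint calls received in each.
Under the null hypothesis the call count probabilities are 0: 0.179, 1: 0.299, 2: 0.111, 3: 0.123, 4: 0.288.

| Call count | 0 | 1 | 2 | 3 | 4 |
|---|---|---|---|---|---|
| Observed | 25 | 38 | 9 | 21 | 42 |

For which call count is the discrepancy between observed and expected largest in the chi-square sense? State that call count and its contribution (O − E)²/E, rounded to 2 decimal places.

2, 2.39

Expected counts E_i = n·p_i: 135×0.179 = 24.165, 135×0.299 = 40.365, 135×0.111 = 14.985, 135×0.123 = 16.605, 135×0.288 = 38.88.
cat         O        E   (O−E)²/E
0          25   24.165      0.029
1          38   40.365      0.139
2           9   14.985      2.390
3          21   16.605      1.163
4          42    38.88      0.250
The largest term is for 2: 2.39.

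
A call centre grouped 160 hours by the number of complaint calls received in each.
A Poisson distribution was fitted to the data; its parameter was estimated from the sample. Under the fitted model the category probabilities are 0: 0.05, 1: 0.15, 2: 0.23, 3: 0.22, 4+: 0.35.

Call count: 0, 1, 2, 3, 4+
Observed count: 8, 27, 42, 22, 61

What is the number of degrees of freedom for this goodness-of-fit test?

There are k = 5 categories and 1 parameter estimated from the data, so df = 5 − 1 − 1 = 3.

3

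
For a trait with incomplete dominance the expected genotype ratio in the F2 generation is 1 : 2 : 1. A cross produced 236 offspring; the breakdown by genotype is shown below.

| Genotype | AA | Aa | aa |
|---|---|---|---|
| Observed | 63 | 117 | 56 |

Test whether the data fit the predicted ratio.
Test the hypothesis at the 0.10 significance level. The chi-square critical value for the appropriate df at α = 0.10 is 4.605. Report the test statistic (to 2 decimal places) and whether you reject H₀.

0.43; do not reject

Ratio total = 4. Expected counts: 236×1/4 = 59, 236×2/4 = 118, 236×1/4 = 59.
χ² = (63−59)²/59 + (117−118)²/118 + (56−59)²/59
   = 0.271 + 0.008 + 0.153
Sum = 0.43
df = 2. Since 0.43 < 4.605, we do not reject H₀.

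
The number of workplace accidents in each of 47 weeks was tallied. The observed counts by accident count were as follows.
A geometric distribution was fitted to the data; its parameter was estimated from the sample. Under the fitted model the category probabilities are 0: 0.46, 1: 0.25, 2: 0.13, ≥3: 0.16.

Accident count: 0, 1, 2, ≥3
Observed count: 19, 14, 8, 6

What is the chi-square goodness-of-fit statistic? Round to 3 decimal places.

Expected counts E_i = n·p_i: 47×0.46 = 21.62, 47×0.25 = 11.75, 47×0.13 = 6.11, 47×0.16 = 7.52.
cat         O        E   (O−E)²/E
0          19    21.62     0.3175
1          14    11.75     0.4309
2           8     6.11     0.5846
≥3          6     7.52     0.3072
Sum = 1.640

1.640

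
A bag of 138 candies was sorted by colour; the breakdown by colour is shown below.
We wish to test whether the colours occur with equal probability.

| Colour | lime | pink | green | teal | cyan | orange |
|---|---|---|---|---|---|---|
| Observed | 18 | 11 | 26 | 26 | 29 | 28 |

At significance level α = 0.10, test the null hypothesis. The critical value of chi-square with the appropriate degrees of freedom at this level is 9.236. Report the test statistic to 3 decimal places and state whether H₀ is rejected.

Expected count for each of the 6 categories: 138/6 = 23.
χ² = (18−23)²/23 + (11−23)²/23 + (26−23)²/23 + (26−23)²/23 + (29−23)²/23 + (28−23)²/23
   = 1.0870 + 6.2609 + 0.3913 + 0.3913 + 1.5652 + 1.0870
Sum = 10.783
df = 5. Since 10.783 > 9.236, we reject H₀.

10.783; reject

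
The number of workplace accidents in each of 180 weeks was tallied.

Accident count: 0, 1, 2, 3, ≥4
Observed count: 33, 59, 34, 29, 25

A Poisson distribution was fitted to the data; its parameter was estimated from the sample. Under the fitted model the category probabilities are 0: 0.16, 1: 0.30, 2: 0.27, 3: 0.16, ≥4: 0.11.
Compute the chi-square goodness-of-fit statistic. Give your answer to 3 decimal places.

6.829

Expected counts E_i = n·p_i: 180×0.16 = 28.8, 180×0.30 = 54, 180×0.27 = 48.6, 180×0.16 = 28.8, 180×0.11 = 19.8.
0: (33 − 28.8)²/28.8 = 17.64/28.8 = 0.6125
1: (59 − 54)²/54 = 25/54 = 0.4630
2: (34 − 48.6)²/48.6 = 213.16/48.6 = 4.3860
3: (29 − 28.8)²/28.8 = 0.04/28.8 = 0.0014
≥4: (25 − 19.8)²/19.8 = 27.04/19.8 = 1.3657
Sum = 6.829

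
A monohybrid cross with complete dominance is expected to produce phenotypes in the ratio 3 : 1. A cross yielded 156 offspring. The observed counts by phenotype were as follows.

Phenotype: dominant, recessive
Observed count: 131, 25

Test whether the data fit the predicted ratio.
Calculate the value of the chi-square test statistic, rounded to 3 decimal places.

Ratio total = 4. Expected counts: 156×3/4 = 117, 156×1/4 = 39.
cat            O        E   (O−E)²/E
dominant     131      117     1.6752
recessive     25       39     5.0256
Sum = 6.701

6.701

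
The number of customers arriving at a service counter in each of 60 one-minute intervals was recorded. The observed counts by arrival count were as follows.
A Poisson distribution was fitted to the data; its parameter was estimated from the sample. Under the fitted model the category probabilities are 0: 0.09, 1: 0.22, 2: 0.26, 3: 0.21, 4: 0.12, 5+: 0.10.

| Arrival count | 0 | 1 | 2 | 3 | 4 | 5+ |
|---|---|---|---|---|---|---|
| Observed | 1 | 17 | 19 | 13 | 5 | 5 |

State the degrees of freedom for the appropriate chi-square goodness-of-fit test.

4

There are k = 6 categories and 1 parameter estimated from the data, so df = 6 − 1 − 1 = 4.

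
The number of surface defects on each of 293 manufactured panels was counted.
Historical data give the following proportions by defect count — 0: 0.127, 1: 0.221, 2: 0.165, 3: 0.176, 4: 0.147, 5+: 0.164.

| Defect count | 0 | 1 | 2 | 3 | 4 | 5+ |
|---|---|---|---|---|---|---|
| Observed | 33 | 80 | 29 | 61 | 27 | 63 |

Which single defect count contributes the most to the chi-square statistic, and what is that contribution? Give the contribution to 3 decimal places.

Expected counts E_i = n·p_i: 293×0.127 = 37.211, 293×0.221 = 64.753, 293×0.165 = 48.345, 293×0.176 = 51.568, 293×0.147 = 43.071, 293×0.164 = 48.052.
χ² = (33−37.211)²/37.211 + (80−64.753)²/64.753 + (29−48.345)²/48.345 + (61−51.568)²/51.568 + (27−43.071)²/43.071 + (63−48.052)²/48.052
   = 0.4765 + 3.5901 + 7.7408 + 1.7252 + 5.9965 + 4.6500
The largest term is for 2: 7.741.

2, 7.741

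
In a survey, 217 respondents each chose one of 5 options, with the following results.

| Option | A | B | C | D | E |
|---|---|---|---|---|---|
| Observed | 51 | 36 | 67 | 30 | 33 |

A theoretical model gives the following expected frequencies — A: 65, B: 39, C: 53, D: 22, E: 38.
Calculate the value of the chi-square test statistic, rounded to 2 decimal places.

10.51

A: (51 − 65)²/65 = 196/65 = 3.015
B: (36 − 39)²/39 = 9/39 = 0.231
C: (67 − 53)²/53 = 196/53 = 3.698
D: (30 − 22)²/22 = 64/22 = 2.909
E: (33 − 38)²/38 = 25/38 = 0.658
Sum = 10.51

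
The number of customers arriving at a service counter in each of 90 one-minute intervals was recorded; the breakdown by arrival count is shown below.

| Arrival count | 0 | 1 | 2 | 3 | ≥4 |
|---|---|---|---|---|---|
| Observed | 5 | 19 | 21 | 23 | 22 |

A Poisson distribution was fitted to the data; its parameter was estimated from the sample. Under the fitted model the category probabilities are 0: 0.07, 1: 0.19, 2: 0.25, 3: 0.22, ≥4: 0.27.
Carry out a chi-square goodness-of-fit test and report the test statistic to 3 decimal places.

Expected counts E_i = n·p_i: 90×0.07 = 6.3, 90×0.19 = 17.1, 90×0.25 = 22.5, 90×0.22 = 19.8, 90×0.27 = 24.3.
χ² = (5−6.3)²/6.3 + (19−17.1)²/17.1 + (21−22.5)²/22.5 + (23−19.8)²/19.8 + (22−24.3)²/24.3
   = 0.2683 + 0.2111 + 0.1000 + 0.5172 + 0.2177
Sum = 1.314

1.314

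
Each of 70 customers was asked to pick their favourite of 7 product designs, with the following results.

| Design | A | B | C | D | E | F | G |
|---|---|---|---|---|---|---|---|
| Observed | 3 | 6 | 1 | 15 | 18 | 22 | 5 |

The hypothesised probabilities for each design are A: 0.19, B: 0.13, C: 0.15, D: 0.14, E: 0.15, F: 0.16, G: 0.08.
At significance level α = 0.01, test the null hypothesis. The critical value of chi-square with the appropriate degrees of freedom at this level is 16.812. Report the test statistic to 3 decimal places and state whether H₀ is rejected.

36.223; reject

Expected counts E_i = n·p_i: 70×0.19 = 13.3, 70×0.13 = 9.1, 70×0.15 = 10.5, 70×0.14 = 9.8, 70×0.15 = 10.5, 70×0.16 = 11.2, 70×0.08 = 5.6.
cat         O        E   (O−E)²/E
A           3     13.3     7.9767
B           6      9.1     1.0560
C           1     10.5     8.5952
D          15      9.8     2.7592
E          18     10.5     5.3571
F          22     11.2    10.4143
G           5      5.6     0.0643
Sum = 36.223
df = 6. Since 36.223 > 16.812, we reject H₀.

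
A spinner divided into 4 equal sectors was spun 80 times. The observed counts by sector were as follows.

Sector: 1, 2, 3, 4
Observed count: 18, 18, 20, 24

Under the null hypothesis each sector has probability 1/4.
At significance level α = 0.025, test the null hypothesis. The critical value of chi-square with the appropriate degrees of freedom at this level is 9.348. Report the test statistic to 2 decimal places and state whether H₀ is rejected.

Expected count for each of the 4 categories: 80/4 = 20.
1: (18 − 20)²/20 = 4/20 = 0.200
2: (18 − 20)²/20 = 4/20 = 0.200
3: (20 − 20)²/20 = 0/20 = 0.000
4: (24 − 20)²/20 = 16/20 = 0.800
Sum = 1.20
df = 3. Since 1.20 < 9.348, we do not reject H₀.

1.20; do not reject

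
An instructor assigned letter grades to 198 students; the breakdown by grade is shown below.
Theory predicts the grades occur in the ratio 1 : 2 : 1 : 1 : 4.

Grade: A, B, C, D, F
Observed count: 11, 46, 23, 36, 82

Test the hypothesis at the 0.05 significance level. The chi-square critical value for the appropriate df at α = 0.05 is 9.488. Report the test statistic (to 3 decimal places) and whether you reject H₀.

Ratio total = 9. Expected counts: 198×1/9 = 22, 198×2/9 = 44, 198×1/9 = 22, 198×1/9 = 22, 198×4/9 = 88.
A: (11 − 22)²/22 = 121/22 = 5.5000
B: (46 − 44)²/44 = 4/44 = 0.0909
C: (23 − 22)²/22 = 1/22 = 0.0455
D: (36 − 22)²/22 = 196/22 = 8.9091
F: (82 − 88)²/88 = 36/88 = 0.4091
Sum = 14.955
df = 4. Since 14.955 > 9.488, we reject H₀.

14.955; reject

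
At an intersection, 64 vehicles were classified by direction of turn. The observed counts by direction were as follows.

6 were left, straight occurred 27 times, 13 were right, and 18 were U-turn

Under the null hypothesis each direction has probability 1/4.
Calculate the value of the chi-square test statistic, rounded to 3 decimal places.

14.625

Expected count for each of the 4 categories: 64/4 = 16.
left: (6 − 16)²/16 = 100/16 = 6.2500
straight: (27 − 16)²/16 = 121/16 = 7.5625
right: (13 − 16)²/16 = 9/16 = 0.5625
U-turn: (18 − 16)²/16 = 4/16 = 0.2500
Sum = 14.625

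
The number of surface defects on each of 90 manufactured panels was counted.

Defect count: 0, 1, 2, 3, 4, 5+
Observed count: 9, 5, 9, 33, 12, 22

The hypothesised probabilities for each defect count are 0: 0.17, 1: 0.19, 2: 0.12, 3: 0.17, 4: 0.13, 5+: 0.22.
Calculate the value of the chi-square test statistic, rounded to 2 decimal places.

32.18

Expected counts E_i = n·p_i: 90×0.17 = 15.3, 90×0.19 = 17.1, 90×0.12 = 10.8, 90×0.17 = 15.3, 90×0.13 = 11.7, 90×0.22 = 19.8.
0: (9 − 15.3)²/15.3 = 39.69/15.3 = 2.594
1: (5 − 17.1)²/17.1 = 146.41/17.1 = 8.562
2: (9 − 10.8)²/10.8 = 3.24/10.8 = 0.300
3: (33 − 15.3)²/15.3 = 313.29/15.3 = 20.476
4: (12 − 11.7)²/11.7 = 0.09/11.7 = 0.008
5+: (22 − 19.8)²/19.8 = 4.84/19.8 = 0.244
Sum = 32.18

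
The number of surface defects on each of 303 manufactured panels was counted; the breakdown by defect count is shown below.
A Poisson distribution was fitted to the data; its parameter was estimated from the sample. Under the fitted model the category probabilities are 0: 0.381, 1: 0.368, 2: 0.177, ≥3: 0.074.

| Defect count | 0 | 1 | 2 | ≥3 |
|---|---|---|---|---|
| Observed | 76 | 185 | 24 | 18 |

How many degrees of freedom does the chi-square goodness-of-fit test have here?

There are k = 4 categories and 1 parameter estimated from the data, so df = 4 − 1 − 1 = 2.

2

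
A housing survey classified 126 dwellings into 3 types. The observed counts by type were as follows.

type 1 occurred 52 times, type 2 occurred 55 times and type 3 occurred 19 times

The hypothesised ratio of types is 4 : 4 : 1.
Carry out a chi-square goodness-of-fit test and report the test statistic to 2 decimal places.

2.09

Ratio total = 9. Expected counts: 126×4/9 = 56, 126×4/9 = 56, 126×1/9 = 14.
cat         O        E   (O−E)²/E
type 1     52       56      0.286
type 2     55       56      0.018
type 3     19       14      1.786
Sum = 2.09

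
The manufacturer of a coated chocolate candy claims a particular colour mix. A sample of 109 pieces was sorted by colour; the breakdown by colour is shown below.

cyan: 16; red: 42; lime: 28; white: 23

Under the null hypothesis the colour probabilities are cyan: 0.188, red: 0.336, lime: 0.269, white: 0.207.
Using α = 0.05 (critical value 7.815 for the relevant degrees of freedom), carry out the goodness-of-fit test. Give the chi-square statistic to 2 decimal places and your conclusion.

1.84; do not reject

Expected counts E_i = n·p_i: 109×0.188 = 20.492, 109×0.336 = 36.624, 109×0.269 = 29.321, 109×0.207 = 22.563.
χ² = (16−20.492)²/20.492 + (42−36.624)²/36.624 + (28−29.321)²/29.321 + (23−22.563)²/22.563
   = 0.985 + 0.789 + 0.060 + 0.008
Sum = 1.84
df = 3. Since 1.84 < 7.815, we do not reject H₀.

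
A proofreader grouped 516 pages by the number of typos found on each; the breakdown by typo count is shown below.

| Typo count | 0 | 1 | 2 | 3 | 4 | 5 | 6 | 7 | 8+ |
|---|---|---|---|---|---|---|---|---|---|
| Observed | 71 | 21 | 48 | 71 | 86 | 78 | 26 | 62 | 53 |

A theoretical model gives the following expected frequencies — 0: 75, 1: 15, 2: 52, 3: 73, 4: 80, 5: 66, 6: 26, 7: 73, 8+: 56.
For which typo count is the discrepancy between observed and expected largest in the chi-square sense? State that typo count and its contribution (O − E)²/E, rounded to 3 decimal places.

1, 2.400

0: (71 − 75)²/75 = 16/75 = 0.2133
1: (21 − 15)²/15 = 36/15 = 2.4000
2: (48 − 52)²/52 = 16/52 = 0.3077
3: (71 − 73)²/73 = 4/73 = 0.0548
4: (86 − 80)²/80 = 36/80 = 0.4500
5: (78 − 66)²/66 = 144/66 = 2.1818
6: (26 − 26)²/26 = 0/26 = 0.0000
7: (62 − 73)²/73 = 121/73 = 1.6575
8+: (53 − 56)²/56 = 9/56 = 0.1607
The largest term is for 1: 2.400.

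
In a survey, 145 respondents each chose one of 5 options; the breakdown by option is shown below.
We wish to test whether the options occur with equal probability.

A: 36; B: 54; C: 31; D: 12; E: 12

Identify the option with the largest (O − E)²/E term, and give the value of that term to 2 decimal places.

B, 21.55

Under H₀ each category has probability 1/5, so each expected count is 145/5 = 29.
cat         O        E   (O−E)²/E
A          36       29      1.690
B          54       29     21.552
C          31       29      0.138
D          12       29      9.966
E          12       29      9.966
The largest term is for B: 21.55.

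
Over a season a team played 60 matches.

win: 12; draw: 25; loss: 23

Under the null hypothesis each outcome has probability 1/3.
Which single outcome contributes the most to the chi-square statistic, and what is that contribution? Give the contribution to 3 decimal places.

Under H₀ each category has probability 1/3, so each expected count is 60/3 = 20.
win: (12 − 20)²/20 = 64/20 = 3.2000
draw: (25 − 20)²/20 = 25/20 = 1.2500
loss: (23 − 20)²/20 = 9/20 = 0.4500
The largest term is for win: 3.200.

win, 3.200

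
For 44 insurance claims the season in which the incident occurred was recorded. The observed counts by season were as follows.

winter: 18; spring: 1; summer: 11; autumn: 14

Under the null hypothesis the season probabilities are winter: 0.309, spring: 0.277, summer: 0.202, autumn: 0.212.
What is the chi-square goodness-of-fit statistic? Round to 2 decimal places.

14.54

Expected counts E_i = n·p_i: 44×0.309 = 13.596, 44×0.277 = 12.188, 44×0.202 = 8.888, 44×0.212 = 9.328.
χ² = (18−13.596)²/13.596 + (1−12.188)²/12.188 + (11−8.888)²/8.888 + (14−9.328)²/9.328
   = 1.427 + 10.270 + 0.502 + 2.340
Sum = 14.54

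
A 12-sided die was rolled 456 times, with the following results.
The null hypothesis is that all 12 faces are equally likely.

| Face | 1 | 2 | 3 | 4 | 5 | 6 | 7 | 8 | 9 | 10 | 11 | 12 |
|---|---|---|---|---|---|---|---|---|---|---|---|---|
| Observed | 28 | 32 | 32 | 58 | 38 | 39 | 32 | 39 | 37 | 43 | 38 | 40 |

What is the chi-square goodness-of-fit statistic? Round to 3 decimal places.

Expected count for each of the 12 categories: 456/12 = 38.
cat         O        E   (O−E)²/E
1          28       38     2.6316
2          32       38     0.9474
3          32       38     0.9474
4          58       38    10.5263
5          38       38     0.0000
6          39       38     0.0263
7          32       38     0.9474
8          39       38     0.0263
9          37       38     0.0263
10         43       38     0.6579
11         38       38     0.0000
12         40       38     0.1053
Sum = 16.842

16.842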